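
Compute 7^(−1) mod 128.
Apply the extended Euclidean algorithm to (128, 7), tracking rows (r, s, t) with s·128 + t·7 = r. Each division r_prev = q·r_cur + r_new produces the new row as (previous row) − q·(current row):
  row A: (128, 1, 0)   [1·128 + 0·7 = 128]
  row B: (7, 0, 1)   [0·128 + 1·7 = 7]
  128 = 18·7 + 2   → row C = row A − 18·row B = (2, 1, −18)   [check: 1·128 − 18·7 = 2]
  7 = 3·2 + 1   → row D = row B − 3·row C = (1, −3, 55)   [check: −3·128 + 55·7 = 1]
  2 = 2·1 + 0   → remainder 0, stop. gcd = 1 (last nonzero row D).
The gcd is 1, so 7 is invertible mod 128. The last nonzero row gives −3·128 + 55·7 = 1, so t = 55. So 7^(−1) ≡ 55 (mod 128). Verify: 7 · 55 = 385 ≡ 1 (mod 128). ✓

Final answer: 7^(−1) ≡ 55 (mod 128)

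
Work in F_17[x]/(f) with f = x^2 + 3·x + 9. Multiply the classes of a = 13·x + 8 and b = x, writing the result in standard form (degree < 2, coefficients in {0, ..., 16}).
a · b ≡ 3·x + 2 (mod f(x))

Multiply as integer polynomials: a · b = 13·x^2 + 8·x. Reducing coefficients mod 17: a · b ≡ 13·x^2 + 8·x. Now divide by f(x) = x^2 + 3·x + 9 in F_17[x], eliminating the leading term at each step:
  leading term 13·x^2: subtract (13)·f(x) = 13·x^2 + 5·x + 15, leaving 3·x + 2 (coefficients mod 17)
The degree is now < 2, so this is the remainder. Hence a · b ≡ 3·x + 2 in F_17[x]/(f).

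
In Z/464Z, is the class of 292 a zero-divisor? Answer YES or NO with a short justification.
YES

gcd(292, 464) = 4 > 1, so 292 is not a unit in Z/464Z. In Z/nZ every nonzero non-unit is a zero-divisor: explicitly, take b = 464/gcd = 116 ≠ 0 (mod 464); then 292·116 = 33872 = 73·464, i.e. 292·116 ≡ 0 (mod 464). So 292 is a zero-divisor.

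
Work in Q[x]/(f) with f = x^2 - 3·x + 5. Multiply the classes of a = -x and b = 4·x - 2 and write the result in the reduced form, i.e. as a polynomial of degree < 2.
a · b ≡ 20 - 10·x (mod f(x))

First multiply in Q[x] without reducing: a · b = -4·x^2 + 2·x. Now divide by f(x) = x^2 - 3·x + 5, eliminating the leading term at each step:
  leading term -4·x^2: subtract (-4)·f(x) = -4·x^2 + 12·x - 20, leaving 20 - 10·x
The degree is now < 2, so this is the remainder. Hence a · b ≡ 20 - 10·x in Q[x]/(f).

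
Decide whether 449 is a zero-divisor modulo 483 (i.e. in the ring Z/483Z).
NO

gcd(449, 483) = 1, so 449 is a unit in Z/483Z (it has a multiplicative inverse). A unit cannot be a zero-divisor: if 449·b ≡ 0 then multiplying both sides by 449^(−1) gives b ≡ 0. So 449 is not a zero-divisor.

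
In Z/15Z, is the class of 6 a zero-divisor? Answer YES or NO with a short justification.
YES

gcd(6, 15) = 3 > 1, so 6 is not a unit in Z/15Z. In Z/nZ every nonzero non-unit is a zero-divisor: explicitly, take b = 15/gcd = 5 ≠ 0 (mod 15); then 6·5 = 30 = 2·15, i.e. 6·5 ≡ 0 (mod 15). So 6 is a zero-divisor.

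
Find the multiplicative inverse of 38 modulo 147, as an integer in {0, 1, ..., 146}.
Apply the extended Euclidean algorithm to (147, 38), tracking rows (r, s, t) with s·147 + t·38 = r. Each division r_prev = q·r_cur + r_new produces the new row as (previous row) − q·(current row):
  row A: (147, 1, 0)   [1·147 + 0·38 = 147]
  row B: (38, 0, 1)   [0·147 + 1·38 = 38]
  147 = 3·38 + 33   → row C = row A − 3·row B = (33, 1, −3)   [check: 1·147 − 3·38 = 33]
  38 = 1·33 + 5   → row D = row B − 1·row C = (5, −1, 4)   [check: −1·147 + 4·38 = 5]
  33 = 6·5 + 3   → row E = row C − 6·row D = (3, 7, −27)   [check: 7·147 − 27·38 = 3]
  5 = 1·3 + 2   → row F = row D − 1·row E = (2, −8, 31)   [check: −8·147 + 31·38 = 2]
  3 = 1·2 + 1   → row G = row E − 1·row F = (1, 15, −58)   [check: 15·147 − 58·38 = 1]
  2 = 2·1 + 0   → remainder 0, stop. gcd = 1 (last nonzero row G).
The gcd is 1, so 38 is invertible mod 147. The last nonzero row gives 15·147 − 58·38 = 1, so t = −58. So 38^(−1) ≡ −58 ≡ 89 (mod 147). Verify: 38 · 89 = 3382 ≡ 1 (mod 147). ✓

Final answer: 38^(−1) ≡ 89 (mod 147)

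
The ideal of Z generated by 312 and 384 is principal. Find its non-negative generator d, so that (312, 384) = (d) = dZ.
(312, 384) = (24); d = 24

In the PID Z, (a, b) is generated by gcd(a, b). Compute gcd(384, 312) with the extended Euclidean algorithm, tracking rows (r, s, t) with s·384 + t·312 = r:
  row A: (384, 1, 0)   [1·384 + 0·312 = 384]
  row B: (312, 0, 1)   [0·384 + 1·312 = 312]
  384 = 1·312 + 72   → row C = row A − 1·row B = (72, 1, −1)   [check: 1·384 − 1·312 = 72]
  312 = 4·72 + 24   → row D = row B − 4·row C = (24, −4, 5)   [check: −4·384 + 5·312 = 24]
  72 = 3·24 + 0   → remainder 0, stop. gcd = 24 (last nonzero row D).
So gcd(312, 384) = 24, with Bézout identity −4·384 + 5·312 = 24. Containment (⊇): the Bézout identity exhibits 24 as an element of (312, 384), giving (24) ⊆ (312, 384). Containment (⊆): since 24 | 312 and 24 | 384 (312 = 24·13, 384 = 24·16), every Z-linear combination of 312 and 384 is divisible by 24, so (312, 384) ⊆ (24). Therefore (312, 384) = (24), d = 24.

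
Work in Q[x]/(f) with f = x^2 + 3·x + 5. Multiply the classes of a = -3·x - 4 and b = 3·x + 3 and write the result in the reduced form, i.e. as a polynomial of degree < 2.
a · b ≡ 6·x + 33 (mod f(x))

First multiply in Q[x] without reducing: a · b = -9·x^2 - 21·x - 12. Now divide by f(x) = x^2 + 3·x + 5, eliminating the leading term at each step:
  leading term -9·x^2: subtract (-9)·f(x) = -9·x^2 - 27·x - 45, leaving 6·x + 33
The degree is now < 2, so this is the remainder. Hence a · b ≡ 6·x + 33 in Q[x]/(f).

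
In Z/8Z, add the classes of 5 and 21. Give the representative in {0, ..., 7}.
Reduce the summands first: 21 ≡ 5 (mod 8), so 5 + 21 ≡ 5 + 5 (mod 8). 5 + 5 = 10; 10 = 1·8 + 2, so (5 + 21) mod 8 = 2.

Final answer: 2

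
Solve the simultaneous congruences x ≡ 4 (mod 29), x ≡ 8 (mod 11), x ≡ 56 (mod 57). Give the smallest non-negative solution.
The moduli 29, 11, 57 are pairwise coprime, so by the CRT there is a unique solution mod 29·11·57 = 18183.
Solve by successive substitution. Start with x ≡ 4 (mod 29).
  Combine with x ≡ 8 (mod 11): write x = 4 + 29·t and require 4 + 29·t ≡ 8 (mod 11), i.e. 29·t ≡ 8 − 4 ≡ 4 (mod 11). Since 29^(−1) ≡ 8 (mod 11) (29 ≡ 7 (mod 11)), t ≡ 8·4 ≡ 10 (mod 11). So x ≡ 4 + 29·10 = 294 (mod 319).
  Combine with x ≡ 56 (mod 57): write x = 294 + 319·t and require 294 + 319·t ≡ 56 (mod 57), i.e. 319·t ≡ 56 − 294 ≡ 47 (mod 57). Since 319^(−1) ≡ 52 (mod 57) (319 ≡ 34 (mod 57)), t ≡ 52·47 ≡ 50 (mod 57). So x ≡ 294 + 319·50 = 16244 (mod 18183).
Unique solution in [0, 18183): x = 16244.

Final answer: x ≡ 16244 (mod 18183); the representative in [0, 18183) is 16244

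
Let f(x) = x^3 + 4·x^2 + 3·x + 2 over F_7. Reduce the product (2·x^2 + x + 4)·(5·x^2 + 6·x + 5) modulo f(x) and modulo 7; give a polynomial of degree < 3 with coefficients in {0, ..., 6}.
a · b ≡ x + 3 (mod f(x))

Multiply as integer polynomials: a · b = 10·x^4 + 17·x^3 + 36·x^2 + 29·x + 20. Reducing coefficients mod 7: a · b ≡ 3·x^4 + 3·x^3 + x^2 + x + 6. Now divide by f(x) = x^3 + 4·x^2 + 3·x + 2 in F_7[x], eliminating the leading term at each step:
  leading term 3·x^4: subtract (3·x)·f(x) = 3·x^4 + 5·x^3 + 2·x^2 + 6·x, leaving 5·x^3 + 6·x^2 + 2·x + 6 (coefficients mod 7)
  leading term 5·x^3: subtract (5)·f(x) = 5·x^3 + 6·x^2 + x + 3, leaving x + 3 (coefficients mod 7)
The degree is now < 3, so this is the remainder. Hence a · b ≡ x + 3 in F_7[x]/(f).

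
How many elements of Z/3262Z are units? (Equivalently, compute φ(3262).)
Z/3262Z has φ(3262) = 1392 units

An element a ∈ Z/3262Z is a unit iff gcd(a, 3262) = 1, so the number of units is φ(3262). φ is multiplicative, with φ(p^e) = p^e − p^(e−1). Factorise 3262 = 2 · 7 · 233. Then
  φ(3262) = (2 − 1) · (7 − 1) · (233 − 1) = 1 · 6 · 232 = 1392.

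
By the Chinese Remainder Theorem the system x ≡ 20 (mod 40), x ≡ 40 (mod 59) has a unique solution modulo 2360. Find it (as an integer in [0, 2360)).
The moduli 40, 59 are pairwise coprime, so by the CRT there is a unique solution mod 40·59 = 2360.
Solve by successive substitution. Start with x ≡ 20 (mod 40).
  Combine with x ≡ 40 (mod 59): write x = 20 + 40·t and require 20 + 40·t ≡ 40 (mod 59), i.e. 40·t ≡ 40 − 20 ≡ 20 (mod 59). Since 40^(−1) ≡ 31 (mod 59), t ≡ 31·20 ≡ 30 (mod 59). So x ≡ 20 + 40·30 = 1220 (mod 2360).
Unique solution in [0, 2360): x = 1220.

Final answer: x ≡ 1220 (mod 2360); the representative in [0, 2360) is 1220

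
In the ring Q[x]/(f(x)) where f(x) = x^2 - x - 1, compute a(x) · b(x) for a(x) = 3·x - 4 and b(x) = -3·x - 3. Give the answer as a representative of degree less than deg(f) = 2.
First multiply in Q[x] without reducing: a · b = -9·x^2 + 3·x + 12. Now divide by f(x) = x^2 - x - 1, eliminating the leading term at each step:
  leading term -9·x^2: subtract (-9)·f(x) = -9·x^2 + 9·x + 9, leaving 3 - 6·x
The degree is now < 2, so this is the remainder. Hence a · b ≡ 3 - 6·x in Q[x]/(f).

Final answer: a · b ≡ 3 - 6·x (mod f(x))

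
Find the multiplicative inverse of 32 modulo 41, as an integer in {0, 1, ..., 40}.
32^(−1) ≡ 9 (mod 41)

Apply the extended Euclidean algorithm to (41, 32), tracking rows (r, s, t) with s·41 + t·32 = r. Each division r_prev = q·r_cur + r_new produces the new row as (previous row) − q·(current row):
  row A: (41, 1, 0)   [1·41 + 0·32 = 41]
  row B: (32, 0, 1)   [0·41 + 1·32 = 32]
  41 = 1·32 + 9   → row C = row A − 1·row B = (9, 1, −1)   [check: 1·41 − 1·32 = 9]
  32 = 3·9 + 5   → row D = row B − 3·row C = (5, −3, 4)   [check: −3·41 + 4·32 = 5]
  9 = 1·5 + 4   → row E = row C − 1·row D = (4, 4, −5)   [check: 4·41 − 5·32 = 4]
  5 = 1·4 + 1   → row F = row D − 1·row E = (1, −7, 9)   [check: −7·41 + 9·32 = 1]
  4 = 4·1 + 0   → remainder 0, stop. gcd = 1 (last nonzero row F).
The gcd is 1, so 32 is invertible mod 41. The last nonzero row gives −7·41 + 9·32 = 1, so t = 9. So 32^(−1) ≡ 9 (mod 41). Verify: 32 · 9 = 288 ≡ 1 (mod 41). ✓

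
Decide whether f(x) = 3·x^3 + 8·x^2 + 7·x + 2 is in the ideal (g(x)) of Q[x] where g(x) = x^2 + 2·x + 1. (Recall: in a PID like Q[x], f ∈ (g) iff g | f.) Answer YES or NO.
In Q[x] the ideal (g) consists of all multiples of g, so f ∈ (g) iff g | f, i.e. iff the remainder of f on division by g is 0. Divide f by g (g is monic, so eliminate the leading term of the running remainder at each step):
  leading term 3·x^3: subtract (3·x)·g(x) = 3·x^3 + 6·x^2 + 3·x, leaving 2·x^2 + 4·x + 2
  leading term 2·x^2: subtract (2)·g(x) = 2·x^2 + 4·x + 2, leaving 0
The remainder is 0, so f(x) = g(x) · h(x) with h(x) = 3·x + 2. Hence g | f, i.e. f ∈ (g).

Final answer: YES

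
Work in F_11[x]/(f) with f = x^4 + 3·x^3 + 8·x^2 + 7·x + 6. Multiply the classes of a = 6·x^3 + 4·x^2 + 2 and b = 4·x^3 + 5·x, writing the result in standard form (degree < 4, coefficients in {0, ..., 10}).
a · b ≡ 4·x^3 + 2·x^2 + 7·x + 8 (mod f(x))

Multiply as integer polynomials: a · b = 24·x^6 + 16·x^5 + 30·x^4 + 28·x^3 + 10·x. Reducing coefficients mod 11: a · b ≡ 2·x^6 + 5·x^5 + 8·x^4 + 6·x^3 + 10·x. Now divide by f(x) = x^4 + 3·x^3 + 8·x^2 + 7·x + 6 in F_11[x], eliminating the leading term at each step:
  leading term 2·x^6: subtract (2·x^2)·f(x) = 2·x^6 + 6·x^5 + 5·x^4 + 3·x^3 + x^2, leaving 10·x^5 + 3·x^4 + 3·x^3 + 10·x^2 + 10·x (coefficients mod 11)
  leading term 10·x^5: subtract (10·x)·f(x) = 10·x^5 + 8·x^4 + 3·x^3 + 4·x^2 + 5·x, leaving 6·x^4 + 6·x^2 + 5·x (coefficients mod 11)
  leading term 6·x^4: subtract (6)·f(x) = 6·x^4 + 7·x^3 + 4·x^2 + 9·x + 3, leaving 4·x^3 + 2·x^2 + 7·x + 8 (coefficients mod 11)
The degree is now < 4, so this is the remainder. Hence a · b ≡ 4·x^3 + 2·x^2 + 7·x + 8 in F_11[x]/(f).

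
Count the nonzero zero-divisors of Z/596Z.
In Z/596Z each nonzero element is either a unit (gcd with 596 is 1) or a zero-divisor (gcd > 1). The number of units is φ(596): factorise 596 = 2^2 · 149, so φ(596) = (2^2 − 2^1) · (149 − 1) = 2 · 148 = 296. The nonzero elements number 596 − 1 = 595. Hence the nonzero zero-divisors number 595 − 296 = 299.

Final answer: Z/596Z has 299 nonzero zero-divisors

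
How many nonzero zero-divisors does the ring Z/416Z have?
Z/416Z has 223 nonzero zero-divisors

In Z/416Z each nonzero element is either a unit (gcd with 416 is 1) or a zero-divisor (gcd > 1). The number of units is φ(416): factorise 416 = 2^5 · 13, so φ(416) = (2^5 − 2^4) · (13 − 1) = 16 · 12 = 192. The nonzero elements number 416 − 1 = 415. Hence the nonzero zero-divisors number 415 − 192 = 223.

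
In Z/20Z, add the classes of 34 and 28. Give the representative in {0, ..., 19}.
Reduce the summands first: 34 ≡ 14, 28 ≡ 8 (mod 20), so 34 + 28 ≡ 14 + 8 (mod 20). 14 + 8 = 22; 22 = 1·20 + 2, so (34 + 28) mod 20 = 2.

Final answer: 2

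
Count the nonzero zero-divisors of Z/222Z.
Z/222Z has 149 nonzero zero-divisors

In Z/222Z each nonzero element is either a unit (gcd with 222 is 1) or a zero-divisor (gcd > 1). The number of units is φ(222): factorise 222 = 2 · 3 · 37, so φ(222) = (2 − 1) · (3 − 1) · (37 − 1) = 1 · 2 · 36 = 72. The nonzero elements number 222 − 1 = 221. Hence the nonzero zero-divisors number 221 − 72 = 149.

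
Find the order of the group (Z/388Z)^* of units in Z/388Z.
|(Z/388Z)^*| = 192

(Z/388Z)^* consists of the classes a with gcd(a, 388) = 1, so its order is φ(388). φ is multiplicative, with φ(p^e) = p^e − p^(e−1). Factorise 388 = 2^2 · 97. Then
  φ(388) = (2^2 − 2^1) · (97 − 1) = 2 · 96 = 192.
Thus |(Z/388Z)^*| = 192.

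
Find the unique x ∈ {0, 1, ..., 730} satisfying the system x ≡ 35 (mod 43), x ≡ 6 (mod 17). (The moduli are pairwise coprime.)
x ≡ 465 (mod 731); the representative in [0, 731) is 465

The moduli 43, 17 are pairwise coprime, so by the CRT there is a unique solution mod 43·17 = 731.
Solve by successive substitution. Start with x ≡ 35 (mod 43).
  Combine with x ≡ 6 (mod 17): write x = 35 + 43·t and require 35 + 43·t ≡ 6 (mod 17), i.e. 43·t ≡ 6 − 35 ≡ 5 (mod 17). Since 43^(−1) ≡ 2 (mod 17) (43 ≡ 9 (mod 17)), t ≡ 2·5 ≡ 10 (mod 17). So x ≡ 35 + 43·10 = 465 (mod 731).
Unique solution in [0, 731): x = 465.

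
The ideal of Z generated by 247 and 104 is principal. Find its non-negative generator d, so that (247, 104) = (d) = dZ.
(247, 104) = (13); d = 13

In the PID Z, (a, b) is generated by gcd(a, b). Compute gcd(247, 104) with the extended Euclidean algorithm, tracking rows (r, s, t) with s·247 + t·104 = r:
  row A: (247, 1, 0)   [1·247 + 0·104 = 247]
  row B: (104, 0, 1)   [0·247 + 1·104 = 104]
  247 = 2·104 + 39   → row C = row A − 2·row B = (39, 1, −2)   [check: 1·247 − 2·104 = 39]
  104 = 2·39 + 26   → row D = row B − 2·row C = (26, −2, 5)   [check: −2·247 + 5·104 = 26]
  39 = 1·26 + 13   → row E = row C − 1·row D = (13, 3, −7)   [check: 3·247 − 7·104 = 13]
  26 = 2·13 + 0   → remainder 0, stop. gcd = 13 (last nonzero row E).
So gcd(247, 104) = 13, with Bézout identity 3·247 − 7·104 = 13. Containment (⊇): the Bézout identity exhibits 13 as an element of (247, 104), giving (13) ⊆ (247, 104). Containment (⊆): since 13 | 247 and 13 | 104 (247 = 13·19, 104 = 13·8), every Z-linear combination of 247 and 104 is divisible by 13, so (247, 104) ⊆ (13). Therefore (247, 104) = (13), d = 13.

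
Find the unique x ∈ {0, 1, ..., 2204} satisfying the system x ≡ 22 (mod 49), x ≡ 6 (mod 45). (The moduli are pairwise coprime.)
x ≡ 2031 (mod 2205); the representative in [0, 2205) is 2031

The moduli 49, 45 are pairwise coprime, so by the CRT there is a unique solution mod 49·45 = 2205.
Solve by successive substitution. Start with x ≡ 22 (mod 49).
  Combine with x ≡ 6 (mod 45): write x = 22 + 49·t and require 22 + 49·t ≡ 6 (mod 45), i.e. 49·t ≡ 6 − 22 ≡ 29 (mod 45). Since 49^(−1) ≡ 34 (mod 45) (49 ≡ 4 (mod 45)), t ≡ 34·29 ≡ 41 (mod 45). So x ≡ 22 + 49·41 = 2031 (mod 2205).
Unique solution in [0, 2205): x = 2031.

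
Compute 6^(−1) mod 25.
6^(−1) ≡ 21 (mod 25)

Apply the extended Euclidean algorithm to (25, 6), tracking rows (r, s, t) with s·25 + t·6 = r. Each division r_prev = q·r_cur + r_new produces the new row as (previous row) − q·(current row):
  row A: (25, 1, 0)   [1·25 + 0·6 = 25]
  row B: (6, 0, 1)   [0·25 + 1·6 = 6]
  25 = 4·6 + 1   → row C = row A − 4·row B = (1, 1, −4)   [check: 1·25 − 4·6 = 1]
  6 = 6·1 + 0   → remainder 0, stop. gcd = 1 (last nonzero row C).
The gcd is 1, so 6 is invertible mod 25. The last nonzero row gives 1·25 − 4·6 = 1, so t = −4. So 6^(−1) ≡ −4 ≡ 21 (mod 25). Verify: 6 · 21 = 126 ≡ 1 (mod 25). ✓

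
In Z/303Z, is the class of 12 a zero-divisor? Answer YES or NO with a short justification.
gcd(12, 303) = 3 > 1, so 12 is not a unit in Z/303Z. In Z/nZ every nonzero non-unit is a zero-divisor: explicitly, take b = 303/gcd = 101 ≠ 0 (mod 303); then 12·101 = 1212 = 4·303, i.e. 12·101 ≡ 0 (mod 303). So 12 is a zero-divisor.

Final answer: YES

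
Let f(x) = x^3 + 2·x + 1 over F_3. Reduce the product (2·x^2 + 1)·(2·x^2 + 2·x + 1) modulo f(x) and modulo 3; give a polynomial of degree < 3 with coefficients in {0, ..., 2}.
a · b ≡ 2·x^2 + 2·x (mod f(x))

Multiply as integer polynomials: a · b = 4·x^4 + 4·x^3 + 4·x^2 + 2·x + 1. Reducing coefficients mod 3: a · b ≡ x^4 + x^3 + x^2 + 2·x + 1. Now divide by f(x) = x^3 + 2·x + 1 in F_3[x], eliminating the leading term at each step:
  leading term x^4: subtract (x)·f(x) = x^4 + 2·x^2 + x, leaving x^3 + 2·x^2 + x + 1 (coefficients mod 3)
  leading term x^3: subtract (1)·f(x) = x^3 + 2·x + 1, leaving 2·x^2 + 2·x (coefficients mod 3)
The degree is now < 3, so this is the remainder. Hence a · b ≡ 2·x^2 + 2·x in F_3[x]/(f).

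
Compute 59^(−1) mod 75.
59^(−1) ≡ 14 (mod 75)

Apply the extended Euclidean algorithm to (75, 59), tracking rows (r, s, t) with s·75 + t·59 = r. Each division r_prev = q·r_cur + r_new produces the new row as (previous row) − q·(current row):
  row A: (75, 1, 0)   [1·75 + 0·59 = 75]
  row B: (59, 0, 1)   [0·75 + 1·59 = 59]
  75 = 1·59 + 16   → row C = row A − 1·row B = (16, 1, −1)   [check: 1·75 − 1·59 = 16]
  59 = 3·16 + 11   → row D = row B − 3·row C = (11, −3, 4)   [check: −3·75 + 4·59 = 11]
  16 = 1·11 + 5   → row E = row C − 1·row D = (5, 4, −5)   [check: 4·75 − 5·59 = 5]
  11 = 2·5 + 1   → row F = row D − 2·row E = (1, −11, 14)   [check: −11·75 + 14·59 = 1]
  5 = 5·1 + 0   → remainder 0, stop. gcd = 1 (last nonzero row F).
The gcd is 1, so 59 is invertible mod 75. The last nonzero row gives −11·75 + 14·59 = 1, so t = 14. So 59^(−1) ≡ 14 (mod 75). Verify: 59 · 14 = 826 ≡ 1 (mod 75). ✓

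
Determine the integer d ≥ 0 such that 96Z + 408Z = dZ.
In the PID Z, (a, b) is generated by gcd(a, b). Compute gcd(408, 96) with the extended Euclidean algorithm, tracking rows (r, s, t) with s·408 + t·96 = r:
  row A: (408, 1, 0)   [1·408 + 0·96 = 408]
  row B: (96, 0, 1)   [0·408 + 1·96 = 96]
  408 = 4·96 + 24   → row C = row A − 4·row B = (24, 1, −4)   [check: 1·408 − 4·96 = 24]
  96 = 4·24 + 0   → remainder 0, stop. gcd = 24 (last nonzero row C).
So gcd(96, 408) = 24, with Bézout identity 1·408 − 4·96 = 24. Containment (⊇): the Bézout identity exhibits 24 as an element of (96, 408), giving (24) ⊆ (96, 408). Containment (⊆): since 24 | 96 and 24 | 408 (96 = 24·4, 408 = 24·17), every Z-linear combination of 96 and 408 is divisible by 24, so (96, 408) ⊆ (24). Therefore (96, 408) = (24), d = 24.

Final answer: (96, 408) = (24); d = 24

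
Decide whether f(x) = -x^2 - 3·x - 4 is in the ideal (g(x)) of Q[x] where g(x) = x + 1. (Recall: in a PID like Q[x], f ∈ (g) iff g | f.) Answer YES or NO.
NO

In Q[x] the ideal (g) consists of all multiples of g, so f ∈ (g) iff g | f, i.e. iff the remainder of f on division by g is 0. Divide f by g (g is monic, so eliminate the leading term of the running remainder at each step):
  leading term -x^2: subtract (-x)·g(x) = -x^2 - x, leaving -2·x - 4
  leading term -2·x: subtract (-2)·g(x) = -2·x - 2, leaving -2
The remainder r(x) = -2 ≠ 0 (and deg r < deg g), so g ∤ f, i.e. f ∉ (g).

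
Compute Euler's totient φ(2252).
φ is multiplicative, with φ(p^e) = p^e − p^(e−1). Factorise 2252 = 2^2 · 563. Then
  φ(2252) = (2^2 − 2^1) · (563 − 1) = 2 · 562 = 1124.

Final answer: φ(2252) = 1124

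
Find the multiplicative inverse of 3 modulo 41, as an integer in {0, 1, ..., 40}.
Apply the extended Euclidean algorithm to (41, 3), tracking rows (r, s, t) with s·41 + t·3 = r. Each division r_prev = q·r_cur + r_new produces the new row as (previous row) − q·(current row):
  row A: (41, 1, 0)   [1·41 + 0·3 = 41]
  row B: (3, 0, 1)   [0·41 + 1·3 = 3]
  41 = 13·3 + 2   → row C = row A − 13·row B = (2, 1, −13)   [check: 1·41 − 13·3 = 2]
  3 = 1·2 + 1   → row D = row B − 1·row C = (1, −1, 14)   [check: −1·41 + 14·3 = 1]
  2 = 2·1 + 0   → remainder 0, stop. gcd = 1 (last nonzero row D).
The gcd is 1, so 3 is invertible mod 41. The last nonzero row gives −1·41 + 14·3 = 1, so t = 14. So 3^(−1) ≡ 14 (mod 41). Verify: 3 · 14 = 42 ≡ 1 (mod 41). ✓

Final answer: 3^(−1) ≡ 14 (mod 41)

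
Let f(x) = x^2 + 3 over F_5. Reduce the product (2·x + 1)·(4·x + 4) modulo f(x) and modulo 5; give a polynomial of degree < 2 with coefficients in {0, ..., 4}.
a · b ≡ 2·x (mod f(x))

Multiply as integer polynomials: a · b = 8·x^2 + 12·x + 4. Reducing coefficients mod 5: a · b ≡ 3·x^2 + 2·x + 4. Now divide by f(x) = x^2 + 3 in F_5[x], eliminating the leading term at each step:
  leading term 3·x^2: subtract (3)·f(x) = 3·x^2 + 4, leaving 2·x (coefficients mod 5)
The degree is now < 2, so this is the remainder. Hence a · b ≡ 2·x in F_5[x]/(f).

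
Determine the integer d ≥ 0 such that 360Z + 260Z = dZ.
(360, 260) = (20); d = 20

In the PID Z, (a, b) is generated by gcd(a, b). Compute gcd(360, 260) with the extended Euclidean algorithm, tracking rows (r, s, t) with s·360 + t·260 = r:
  row A: (360, 1, 0)   [1·360 + 0·260 = 360]
  row B: (260, 0, 1)   [0·360 + 1·260 = 260]
  360 = 1·260 + 100   → row C = row A − 1·row B = (100, 1, −1)   [check: 1·360 − 1·260 = 100]
  260 = 2·100 + 60   → row D = row B − 2·row C = (60, −2, 3)   [check: −2·360 + 3·260 = 60]
  100 = 1·60 + 40   → row E = row C − 1·row D = (40, 3, −4)   [check: 3·360 − 4·260 = 40]
  60 = 1·40 + 20   → row F = row D − 1·row E = (20, −5, 7)   [check: −5·360 + 7·260 = 20]
  40 = 2·20 + 0   → remainder 0, stop. gcd = 20 (last nonzero row F).
So gcd(360, 260) = 20, with Bézout identity −5·360 + 7·260 = 20. Containment (⊇): the Bézout identity exhibits 20 as an element of (360, 260), giving (20) ⊆ (360, 260). Containment (⊆): since 20 | 360 and 20 | 260 (360 = 20·18, 260 = 20·13), every Z-linear combination of 360 and 260 is divisible by 20, so (360, 260) ⊆ (20). Therefore (360, 260) = (20), d = 20.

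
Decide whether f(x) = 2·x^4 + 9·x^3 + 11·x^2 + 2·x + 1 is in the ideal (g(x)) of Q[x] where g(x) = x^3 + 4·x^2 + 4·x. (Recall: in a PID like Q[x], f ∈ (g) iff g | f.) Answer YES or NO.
NO

In Q[x] the ideal (g) consists of all multiples of g, so f ∈ (g) iff g | f, i.e. iff the remainder of f on division by g is 0. Divide f by g (g is monic, so eliminate the leading term of the running remainder at each step):
  leading term 2·x^4: subtract (2·x)·g(x) = 2·x^4 + 8·x^3 + 8·x^2, leaving x^3 + 3·x^2 + 2·x + 1
  leading term x^3: subtract (1)·g(x) = x^3 + 4·x^2 + 4·x, leaving -x^2 - 2·x + 1
The remainder r(x) = -x^2 - 2·x + 1 ≠ 0 (and deg r < deg g), so g ∤ f, i.e. f ∉ (g).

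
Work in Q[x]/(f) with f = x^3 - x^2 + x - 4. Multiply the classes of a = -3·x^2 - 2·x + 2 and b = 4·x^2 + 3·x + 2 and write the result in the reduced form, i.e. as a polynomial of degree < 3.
a · b ≡ -21·x^2 - 17·x - 112 (mod f(x))

First multiply in Q[x] without reducing: a · b = -12·x^4 - 17·x^3 - 4·x^2 + 2·x + 4. Now divide by f(x) = x^3 - x^2 + x - 4, eliminating the leading term at each step:
  leading term -12·x^4: subtract (-12·x)·f(x) = -12·x^4 + 12·x^3 - 12·x^2 + 48·x, leaving -29·x^3 + 8·x^2 - 46·x + 4
  leading term -29·x^3: subtract (-29)·f(x) = -29·x^3 + 29·x^2 - 29·x + 116, leaving -21·x^2 - 17·x - 112
The degree is now < 3, so this is the remainder. Hence a · b ≡ -21·x^2 - 17·x - 112 in Q[x]/(f).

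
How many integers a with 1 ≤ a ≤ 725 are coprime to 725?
560

The number of a ∈ {1, ..., 725} with gcd(a, 725) = 1 is by definition Euler's totient φ(725). φ is multiplicative, with φ(p^e) = p^e − p^(e−1). Factorise 725 = 5^2 · 29. Then
  φ(725) = (5^2 − 5^1) · (29 − 1) = 20 · 28 = 560.
So there are 560 such integers.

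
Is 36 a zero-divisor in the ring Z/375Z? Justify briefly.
YES

gcd(36, 375) = 3 > 1, so 36 is not a unit in Z/375Z. In Z/nZ every nonzero non-unit is a zero-divisor: explicitly, take b = 375/gcd = 125 ≠ 0 (mod 375); then 36·125 = 4500 = 12·375, i.e. 36·125 ≡ 0 (mod 375). So 36 is a zero-divisor.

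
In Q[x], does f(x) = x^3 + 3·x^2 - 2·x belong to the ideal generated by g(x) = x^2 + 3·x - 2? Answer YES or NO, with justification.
YES

In Q[x] the ideal (g) consists of all multiples of g, so f ∈ (g) iff g | f, i.e. iff the remainder of f on division by g is 0. Divide f by g (g is monic, so eliminate the leading term of the running remainder at each step):
  leading term x^3: subtract (x)·g(x) = x^3 + 3·x^2 - 2·x, leaving 0
The remainder is 0, so f(x) = g(x) · h(x) with h(x) = x. Hence g | f, i.e. f ∈ (g).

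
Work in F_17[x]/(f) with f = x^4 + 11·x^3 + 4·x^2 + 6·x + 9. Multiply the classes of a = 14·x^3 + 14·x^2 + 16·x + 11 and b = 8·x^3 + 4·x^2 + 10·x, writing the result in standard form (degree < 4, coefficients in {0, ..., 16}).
a · b ≡ x^3 + 9·x^2 + 12·x + 7 (mod f(x))

Multiply as integer polynomials: a · b = 112·x^6 + 168·x^5 + 324·x^4 + 292·x^3 + 204·x^2 + 110·x. Reducing coefficients mod 17: a · b ≡ 10·x^6 + 15·x^5 + x^4 + 3·x^3 + 8·x. Now divide by f(x) = x^4 + 11·x^3 + 4·x^2 + 6·x + 9 in F_17[x], eliminating the leading term at each step:
  leading term 10·x^6: subtract (10·x^2)·f(x) = 10·x^6 + 8·x^5 + 6·x^4 + 9·x^3 + 5·x^2, leaving 7·x^5 + 12·x^4 + 11·x^3 + 12·x^2 + 8·x (coefficients mod 17)
  leading term 7·x^5: subtract (7·x)·f(x) = 7·x^5 + 9·x^4 + 11·x^3 + 8·x^2 + 12·x, leaving 3·x^4 + 4·x^2 + 13·x (coefficients mod 17)
  leading term 3·x^4: subtract (3)·f(x) = 3·x^4 + 16·x^3 + 12·x^2 + x + 10, leaving x^3 + 9·x^2 + 12·x + 7 (coefficients mod 17)
The degree is now < 4, so this is the remainder. Hence a · b ≡ x^3 + 9·x^2 + 12·x + 7 in F_17[x]/(f).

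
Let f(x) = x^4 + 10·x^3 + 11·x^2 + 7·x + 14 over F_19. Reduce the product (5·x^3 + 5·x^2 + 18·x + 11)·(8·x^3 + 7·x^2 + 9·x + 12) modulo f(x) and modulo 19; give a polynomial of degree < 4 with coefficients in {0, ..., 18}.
Multiply as integer polynomials: a · b = 40·x^6 + 75·x^5 + 224·x^4 + 319·x^3 + 299·x^2 + 315·x + 132. Reducing coefficients mod 19: a · b ≡ 2·x^6 + 18·x^5 + 15·x^4 + 15·x^3 + 14·x^2 + 11·x + 18. Now divide by f(x) = x^4 + 10·x^3 + 11·x^2 + 7·x + 14 in F_19[x], eliminating the leading term at each step:
  leading term 2·x^6: subtract (2·x^2)·f(x) = 2·x^6 + x^5 + 3·x^4 + 14·x^3 + 9·x^2, leaving 17·x^5 + 12·x^4 + x^3 + 5·x^2 + 11·x + 18 (coefficients mod 19)
  leading term 17·x^5: subtract (17·x)·f(x) = 17·x^5 + 18·x^4 + 16·x^3 + 5·x^2 + 10·x, leaving 13·x^4 + 4·x^3 + x + 18 (coefficients mod 19)
  leading term 13·x^4: subtract (13)·f(x) = 13·x^4 + 16·x^3 + 10·x^2 + 15·x + 11, leaving 7·x^3 + 9·x^2 + 5·x + 7 (coefficients mod 19)
The degree is now < 4, so this is the remainder. Hence a · b ≡ 7·x^3 + 9·x^2 + 5·x + 7 in F_19[x]/(f).

Final answer: a · b ≡ 7·x^3 + 9·x^2 + 5·x + 7 (mod f(x))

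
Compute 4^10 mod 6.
Use repeated squaring. Binary(10) = 1010. Walk through the bits of the exponent 10 left-to-right: at each bit after the leading one, square the running value, then multiply by 4 if the bit is 1 (always reducing mod 6):
  bit 1 = 1 (leading): start with 4.
  bit 2 = 0: square 4^2 = 16 ≡ 4 (mod 6).
  bit 3 = 1: square 4^2 = 16 ≡ 4; bit is 1, so multiply 4·4 = 16 ≡ 4 (mod 6).
  bit 4 = 0: square 4^2 = 16 ≡ 4 (mod 6).
Final value: 4^10 ≡ 4 (mod 6).

Final answer: 4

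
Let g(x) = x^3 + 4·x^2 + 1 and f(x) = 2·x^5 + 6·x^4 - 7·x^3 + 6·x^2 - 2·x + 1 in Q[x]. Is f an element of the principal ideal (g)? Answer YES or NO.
YES

In Q[x] the ideal (g) consists of all multiples of g, so f ∈ (g) iff g | f, i.e. iff the remainder of f on division by g is 0. Divide f by g (g is monic, so eliminate the leading term of the running remainder at each step):
  leading term 2·x^5: subtract (2·x^2)·g(x) = 2·x^5 + 8·x^4 + 2·x^2, leaving -2·x^4 - 7·x^3 + 4·x^2 - 2·x + 1
  leading term -2·x^4: subtract (-2·x)·g(x) = -2·x^4 - 8·x^3 - 2·x, leaving x^3 + 4·x^2 + 1
  leading term x^3: subtract (1)·g(x) = x^3 + 4·x^2 + 1, leaving 0
The remainder is 0, so f(x) = g(x) · h(x) with h(x) = 2·x^2 - 2·x + 1. Hence g | f, i.e. f ∈ (g).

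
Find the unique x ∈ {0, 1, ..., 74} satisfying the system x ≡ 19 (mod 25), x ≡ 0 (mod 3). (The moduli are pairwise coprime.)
The moduli 25, 3 are pairwise coprime, so by the CRT there is a unique solution mod 25·3 = 75.
Solve by successive substitution. Start with x ≡ 19 (mod 25).
  Combine with x ≡ 0 (mod 3): write x = 19 + 25·t and require 19 + 25·t ≡ 0 (mod 3), i.e. 25·t ≡ 0 − 19 ≡ 2 (mod 3). Since 25^(−1) ≡ 1 (mod 3) (25 ≡ 1 (mod 3)), t ≡ 1·2 ≡ 2 (mod 3). So x ≡ 19 + 25·2 = 69 (mod 75).
Unique solution in [0, 75): x = 69.

Final answer: x ≡ 69 (mod 75); the representative in [0, 75) is 69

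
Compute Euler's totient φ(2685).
φ is multiplicative, with φ(p^e) = p^e − p^(e−1). Factorise 2685 = 3 · 5 · 179. Then
  φ(2685) = (3 − 1) · (5 − 1) · (179 − 1) = 2 · 4 · 178 = 1424.

Final answer: φ(2685) = 1424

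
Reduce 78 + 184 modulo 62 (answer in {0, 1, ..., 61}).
14

Reduce the summands first: 78 ≡ 16, 184 ≡ 60 (mod 62), so 78 + 184 ≡ 16 + 60 (mod 62). 16 + 60 = 76; 76 = 1·62 + 14, so (78 + 184) mod 62 = 14.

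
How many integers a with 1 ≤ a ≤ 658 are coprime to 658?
The number of a ∈ {1, ..., 658} with gcd(a, 658) = 1 is by definition Euler's totient φ(658). φ is multiplicative, with φ(p^e) = p^e − p^(e−1). Factorise 658 = 2 · 7 · 47. Then
  φ(658) = (2 − 1) · (7 − 1) · (47 − 1) = 1 · 6 · 46 = 276.
So there are 276 such integers.

Final answer: 276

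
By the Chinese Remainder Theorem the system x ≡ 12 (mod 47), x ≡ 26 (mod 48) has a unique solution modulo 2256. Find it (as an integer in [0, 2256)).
The moduli 47, 48 are pairwise coprime, so by the CRT there is a unique solution mod 47·48 = 2256.
Solve by successive substitution. Start with x ≡ 12 (mod 47).
  Combine with x ≡ 26 (mod 48): write x = 12 + 47·t and require 12 + 47·t ≡ 26 (mod 48), i.e. 47·t ≡ 26 − 12 ≡ 14 (mod 48). Since 47^(−1) ≡ 47 (mod 48), t ≡ 47·14 ≡ 34 (mod 48). So x ≡ 12 + 47·34 = 1610 (mod 2256).
Unique solution in [0, 2256): x = 1610.

Final answer: x ≡ 1610 (mod 2256); the representative in [0, 2256) is 1610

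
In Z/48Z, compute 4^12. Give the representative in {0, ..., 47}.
Use repeated squaring. Binary(12) = 1100. Walk through the bits of the exponent 12 left-to-right: at each bit after the leading one, square the running value, then multiply by 4 if the bit is 1 (always reducing mod 48):
  bit 1 = 1 (leading): start with 4.
  bit 2 = 1: square 4^2 = 16; bit is 1, so multiply 16·4 = 64 ≡ 16 (mod 48).
  bit 3 = 0: square 16^2 = 256 ≡ 16 (mod 48).
  bit 4 = 0: square 16^2 = 256 ≡ 16 (mod 48).
Final value: 4^12 ≡ 16 (mod 48).

Final answer: 16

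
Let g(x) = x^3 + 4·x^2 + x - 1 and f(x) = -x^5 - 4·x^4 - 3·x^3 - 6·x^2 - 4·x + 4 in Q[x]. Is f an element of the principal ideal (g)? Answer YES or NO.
NO

In Q[x] the ideal (g) consists of all multiples of g, so f ∈ (g) iff g | f, i.e. iff the remainder of f on division by g is 0. Divide f by g (g is monic, so eliminate the leading term of the running remainder at each step):
  leading term -x^5: subtract (-x^2)·g(x) = -x^5 - 4·x^4 - x^3 + x^2, leaving -2·x^3 - 7·x^2 - 4·x + 4
  leading term -2·x^3: subtract (-2)·g(x) = -2·x^3 - 8·x^2 - 2·x + 2, leaving x^2 - 2·x + 2
The remainder r(x) = x^2 - 2·x + 2 ≠ 0 (and deg r < deg g), so g ∤ f, i.e. f ∉ (g).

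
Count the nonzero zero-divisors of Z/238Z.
Z/238Z has 141 nonzero zero-divisors

In Z/238Z each nonzero element is either a unit (gcd with 238 is 1) or a zero-divisor (gcd > 1). The number of units is φ(238): factorise 238 = 2 · 7 · 17, so φ(238) = (2 − 1) · (7 − 1) · (17 − 1) = 1 · 6 · 16 = 96. The nonzero elements number 238 − 1 = 237. Hence the nonzero zero-divisors number 237 − 96 = 141.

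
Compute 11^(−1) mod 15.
Apply the extended Euclidean algorithm to (15, 11), tracking rows (r, s, t) with s·15 + t·11 = r. Each division r_prev = q·r_cur + r_new produces the new row as (previous row) − q·(current row):
  row A: (15, 1, 0)   [1·15 + 0·11 = 15]
  row B: (11, 0, 1)   [0·15 + 1·11 = 11]
  15 = 1·11 + 4   → row C = row A − 1·row B = (4, 1, −1)   [check: 1·15 − 1·11 = 4]
  11 = 2·4 + 3   → row D = row B − 2·row C = (3, −2, 3)   [check: −2·15 + 3·11 = 3]
  4 = 1·3 + 1   → row E = row C − 1·row D = (1, 3, −4)   [check: 3·15 − 4·11 = 1]
  3 = 3·1 + 0   → remainder 0, stop. gcd = 1 (last nonzero row E).
The gcd is 1, so 11 is invertible mod 15. The last nonzero row gives 3·15 − 4·11 = 1, so t = −4. So 11^(−1) ≡ −4 ≡ 11 (mod 15). Verify: 11 · 11 = 121 ≡ 1 (mod 15). ✓

Final answer: 11^(−1) ≡ 11 (mod 15)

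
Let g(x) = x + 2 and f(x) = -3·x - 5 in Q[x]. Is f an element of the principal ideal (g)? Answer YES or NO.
In Q[x] the ideal (g) consists of all multiples of g, so f ∈ (g) iff g | f, i.e. iff the remainder of f on division by g is 0. Divide f by g (g is monic, so eliminate the leading term of the running remainder at each step):
  leading term -3·x: subtract (-3)·g(x) = -3·x - 6, leaving 1
The remainder r(x) = 1 ≠ 0 (and deg r < deg g), so g ∤ f, i.e. f ∉ (g).

Final answer: NO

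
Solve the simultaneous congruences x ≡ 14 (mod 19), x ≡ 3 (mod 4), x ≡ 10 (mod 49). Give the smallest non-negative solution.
x ≡ 451 (mod 3724); the representative in [0, 3724) is 451

The moduli 19, 4, 49 are pairwise coprime, so by the CRT there is a unique solution mod 19·4·49 = 3724.
Solve by successive substitution. Start with x ≡ 14 (mod 19).
  Combine with x ≡ 3 (mod 4): write x = 14 + 19·t and require 14 + 19·t ≡ 3 (mod 4), i.e. 19·t ≡ 3 − 14 ≡ 1 (mod 4). Since 19^(−1) ≡ 3 (mod 4) (19 ≡ 3 (mod 4)), t ≡ 3·1 ≡ 3 (mod 4). So x ≡ 14 + 19·3 = 71 (mod 76).
  Combine with x ≡ 10 (mod 49): write x = 71 + 76·t and require 71 + 76·t ≡ 10 (mod 49), i.e. 76·t ≡ 10 − 71 ≡ 37 (mod 49). Since 76^(−1) ≡ 20 (mod 49) (76 ≡ 27 (mod 49)), t ≡ 20·37 ≡ 5 (mod 49). So x ≡ 71 + 76·5 = 451 (mod 3724).
Unique solution in [0, 3724): x = 451.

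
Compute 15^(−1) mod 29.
15^(−1) ≡ 2 (mod 29)

Apply the extended Euclidean algorithm to (29, 15), tracking rows (r, s, t) with s·29 + t·15 = r. Each division r_prev = q·r_cur + r_new produces the new row as (previous row) − q·(current row):
  row A: (29, 1, 0)   [1·29 + 0·15 = 29]
  row B: (15, 0, 1)   [0·29 + 1·15 = 15]
  29 = 1·15 + 14   → row C = row A − 1·row B = (14, 1, −1)   [check: 1·29 − 1·15 = 14]
  15 = 1·14 + 1   → row D = row B − 1·row C = (1, −1, 2)   [check: −1·29 + 2·15 = 1]
  14 = 14·1 + 0   → remainder 0, stop. gcd = 1 (last nonzero row D).
The gcd is 1, so 15 is invertible mod 29. The last nonzero row gives −1·29 + 2·15 = 1, so t = 2. So 15^(−1) ≡ 2 (mod 29). Verify: 15 · 2 = 30 ≡ 1 (mod 29). ✓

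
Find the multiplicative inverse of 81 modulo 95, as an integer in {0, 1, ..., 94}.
81^(−1) ≡ 61 (mod 95)

Apply the extended Euclidean algorithm to (95, 81), tracking rows (r, s, t) with s·95 + t·81 = r. Each division r_prev = q·r_cur + r_new produces the new row as (previous row) − q·(current row):
  row A: (95, 1, 0)   [1·95 + 0·81 = 95]
  row B: (81, 0, 1)   [0·95 + 1·81 = 81]
  95 = 1·81 + 14   → row C = row A − 1·row B = (14, 1, −1)   [check: 1·95 − 1·81 = 14]
  81 = 5·14 + 11   → row D = row B − 5·row C = (11, −5, 6)   [check: −5·95 + 6·81 = 11]
  14 = 1·11 + 3   → row E = row C − 1·row D = (3, 6, −7)   [check: 6·95 − 7·81 = 3]
  11 = 3·3 + 2   → row F = row D − 3·row E = (2, −23, 27)   [check: −23·95 + 27·81 = 2]
  3 = 1·2 + 1   → row G = row E − 1·row F = (1, 29, −34)   [check: 29·95 − 34·81 = 1]
  2 = 2·1 + 0   → remainder 0, stop. gcd = 1 (last nonzero row G).
The gcd is 1, so 81 is invertible mod 95. The last nonzero row gives 29·95 − 34·81 = 1, so t = −34. So 81^(−1) ≡ −34 ≡ 61 (mod 95). Verify: 81 · 61 = 4941 ≡ 1 (mod 95). ✓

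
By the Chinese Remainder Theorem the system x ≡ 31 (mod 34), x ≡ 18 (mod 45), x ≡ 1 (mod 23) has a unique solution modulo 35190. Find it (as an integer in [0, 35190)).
x ≡ 2853 (mod 35190); the representative in [0, 35190) is 2853

The moduli 34, 45, 23 are pairwise coprime, so by the CRT there is a unique solution mod 34·45·23 = 35190.
Solve by successive substitution. Start with x ≡ 31 (mod 34).
  Combine with x ≡ 18 (mod 45): write x = 31 + 34·t and require 31 + 34·t ≡ 18 (mod 45), i.e. 34·t ≡ 18 − 31 ≡ 32 (mod 45). Since 34^(−1) ≡ 4 (mod 45), t ≡ 4·32 ≡ 38 (mod 45). So x ≡ 31 + 34·38 = 1323 (mod 1530).
  Combine with x ≡ 1 (mod 23): write x = 1323 + 1530·t and require 1323 + 1530·t ≡ 1 (mod 23), i.e. 1530·t ≡ 1 − 1323 ≡ 12 (mod 23). Since 1530^(−1) ≡ 2 (mod 23) (1530 ≡ 12 (mod 23)), t ≡ 2·12 ≡ 1 (mod 23). So x ≡ 1323 + 1530·1 = 2853 (mod 35190).
Unique solution in [0, 35190): x = 2853.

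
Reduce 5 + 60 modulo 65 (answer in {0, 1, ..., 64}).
Both summands are already reduced mod 65. 5 + 60 = 65; 65 = 1·65 + 0, so (5 + 60) mod 65 = 0.

Final answer: 0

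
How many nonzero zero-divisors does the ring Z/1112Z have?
Z/1112Z has 559 nonzero zero-divisors

In Z/1112Z each nonzero element is either a unit (gcd with 1112 is 1) or a zero-divisor (gcd > 1). The number of units is φ(1112): factorise 1112 = 2^3 · 139, so φ(1112) = (2^3 − 2^2) · (139 − 1) = 4 · 138 = 552. The nonzero elements number 1112 − 1 = 1111. Hence the nonzero zero-divisors number 1111 − 552 = 559.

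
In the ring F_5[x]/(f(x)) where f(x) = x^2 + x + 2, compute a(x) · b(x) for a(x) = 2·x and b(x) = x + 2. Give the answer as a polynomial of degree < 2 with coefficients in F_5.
a · b ≡ 2·x + 1 (mod f(x))

Multiply as integer polynomials: a · b = 2·x^2 + 4·x. Reducing coefficients mod 5: a · b ≡ 2·x^2 + 4·x. Now divide by f(x) = x^2 + x + 2 in F_5[x], eliminating the leading term at each step:
  leading term 2·x^2: subtract (2)·f(x) = 2·x^2 + 2·x + 4, leaving 2·x + 1 (coefficients mod 5)
The degree is now < 2, so this is the remainder. Hence a · b ≡ 2·x + 1 in F_5[x]/(f).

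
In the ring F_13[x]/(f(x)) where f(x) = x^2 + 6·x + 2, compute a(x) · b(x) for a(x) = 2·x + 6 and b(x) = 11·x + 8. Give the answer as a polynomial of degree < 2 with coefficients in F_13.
Multiply as integer polynomials: a · b = 22·x^2 + 82·x + 48. Reducing coefficients mod 13: a · b ≡ 9·x^2 + 4·x + 9. Now divide by f(x) = x^2 + 6·x + 2 in F_13[x], eliminating the leading term at each step:
  leading term 9·x^2: subtract (9)·f(x) = 9·x^2 + 2·x + 5, leaving 2·x + 4 (coefficients mod 13)
The degree is now < 2, so this is the remainder. Hence a · b ≡ 2·x + 4 in F_13[x]/(f).

Final answer: a · b ≡ 2·x + 4 (mod f(x))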